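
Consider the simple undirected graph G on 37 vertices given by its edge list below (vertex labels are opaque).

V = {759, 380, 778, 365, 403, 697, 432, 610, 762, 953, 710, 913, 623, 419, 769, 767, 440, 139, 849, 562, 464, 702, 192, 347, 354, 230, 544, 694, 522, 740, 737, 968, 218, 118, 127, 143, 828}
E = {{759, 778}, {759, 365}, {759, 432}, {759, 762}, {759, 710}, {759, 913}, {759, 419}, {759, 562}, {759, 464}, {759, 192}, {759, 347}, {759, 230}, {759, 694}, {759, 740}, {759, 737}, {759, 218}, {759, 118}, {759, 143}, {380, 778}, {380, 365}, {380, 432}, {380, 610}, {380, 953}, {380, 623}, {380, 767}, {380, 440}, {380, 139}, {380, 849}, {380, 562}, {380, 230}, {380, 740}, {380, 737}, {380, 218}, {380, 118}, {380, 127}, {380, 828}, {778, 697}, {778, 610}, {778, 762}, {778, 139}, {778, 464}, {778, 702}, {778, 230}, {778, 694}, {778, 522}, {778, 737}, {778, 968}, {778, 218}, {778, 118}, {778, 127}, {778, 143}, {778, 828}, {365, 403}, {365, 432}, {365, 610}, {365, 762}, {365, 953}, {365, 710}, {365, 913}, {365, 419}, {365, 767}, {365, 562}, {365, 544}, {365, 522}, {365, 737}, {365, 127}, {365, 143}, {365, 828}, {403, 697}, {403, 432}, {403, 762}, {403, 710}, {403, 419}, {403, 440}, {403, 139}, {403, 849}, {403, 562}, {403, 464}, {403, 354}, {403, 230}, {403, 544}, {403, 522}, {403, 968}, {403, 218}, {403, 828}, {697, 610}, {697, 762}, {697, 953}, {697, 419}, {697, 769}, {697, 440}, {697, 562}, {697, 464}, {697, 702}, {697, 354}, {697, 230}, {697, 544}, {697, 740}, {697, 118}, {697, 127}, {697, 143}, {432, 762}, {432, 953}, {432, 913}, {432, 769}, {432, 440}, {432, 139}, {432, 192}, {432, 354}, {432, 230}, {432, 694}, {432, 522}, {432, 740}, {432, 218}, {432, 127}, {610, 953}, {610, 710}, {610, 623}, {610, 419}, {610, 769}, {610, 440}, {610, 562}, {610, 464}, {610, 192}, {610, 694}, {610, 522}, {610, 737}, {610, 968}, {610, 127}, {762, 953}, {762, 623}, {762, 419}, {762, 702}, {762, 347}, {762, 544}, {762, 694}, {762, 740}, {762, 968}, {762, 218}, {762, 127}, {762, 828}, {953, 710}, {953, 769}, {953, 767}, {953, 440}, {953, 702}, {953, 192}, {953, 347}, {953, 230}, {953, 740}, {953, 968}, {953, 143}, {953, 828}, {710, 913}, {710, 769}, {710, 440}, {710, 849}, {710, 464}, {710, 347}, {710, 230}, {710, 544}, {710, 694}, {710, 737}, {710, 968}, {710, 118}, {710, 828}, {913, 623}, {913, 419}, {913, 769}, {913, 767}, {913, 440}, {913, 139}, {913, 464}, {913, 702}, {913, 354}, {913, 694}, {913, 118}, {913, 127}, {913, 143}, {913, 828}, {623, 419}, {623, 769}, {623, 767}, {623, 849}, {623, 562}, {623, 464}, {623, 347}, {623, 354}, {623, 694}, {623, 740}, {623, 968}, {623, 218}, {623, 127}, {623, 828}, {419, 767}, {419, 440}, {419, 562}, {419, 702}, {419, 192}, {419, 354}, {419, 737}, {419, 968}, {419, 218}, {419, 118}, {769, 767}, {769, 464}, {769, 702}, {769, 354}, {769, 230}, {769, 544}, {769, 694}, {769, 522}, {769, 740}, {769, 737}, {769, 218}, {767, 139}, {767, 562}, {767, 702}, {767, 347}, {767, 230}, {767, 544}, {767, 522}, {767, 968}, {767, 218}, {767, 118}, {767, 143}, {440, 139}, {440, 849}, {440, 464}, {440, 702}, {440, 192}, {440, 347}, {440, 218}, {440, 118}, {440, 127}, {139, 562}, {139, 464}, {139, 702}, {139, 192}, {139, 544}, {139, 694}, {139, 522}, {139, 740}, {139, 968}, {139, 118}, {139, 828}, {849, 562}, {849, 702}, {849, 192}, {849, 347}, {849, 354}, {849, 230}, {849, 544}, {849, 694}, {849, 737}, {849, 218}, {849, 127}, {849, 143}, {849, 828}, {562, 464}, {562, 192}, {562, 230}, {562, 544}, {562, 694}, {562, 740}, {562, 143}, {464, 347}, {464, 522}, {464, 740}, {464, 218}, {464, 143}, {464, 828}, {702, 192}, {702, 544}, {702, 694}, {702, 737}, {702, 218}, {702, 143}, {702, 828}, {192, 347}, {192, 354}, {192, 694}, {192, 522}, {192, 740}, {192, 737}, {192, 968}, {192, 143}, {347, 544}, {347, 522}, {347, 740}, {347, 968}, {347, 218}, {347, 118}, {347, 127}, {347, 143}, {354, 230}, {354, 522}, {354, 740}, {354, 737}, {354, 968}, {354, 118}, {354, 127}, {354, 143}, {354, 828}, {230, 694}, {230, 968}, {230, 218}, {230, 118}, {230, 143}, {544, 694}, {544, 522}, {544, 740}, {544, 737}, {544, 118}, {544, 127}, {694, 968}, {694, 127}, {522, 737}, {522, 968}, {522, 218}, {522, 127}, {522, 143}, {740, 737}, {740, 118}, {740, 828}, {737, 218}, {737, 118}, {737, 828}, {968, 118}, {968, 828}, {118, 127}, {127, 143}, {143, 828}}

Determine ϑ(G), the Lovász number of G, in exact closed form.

Vertex 218 has 18 neighbors: 759, 380, 778, 403, 432, 762, 623, 419, 769, 767, 440, 849, 464, 702, 347, 230, 522, 737.
Vertex 767 has 18 neighbors: 380, 365, 953, 913, 623, 419, 769, 139, 562, 702, 347, 230, 544, 522, 968, 218, 118, 143.
N(419) = {759, 365, 403, 697, 610, 762, 913, 623, 767, 440, 562, 702, 192, 354, 737, 968, 218, 118}, |N(419)| = 18.
deg(623) = 18; N(623) = {380, 610, 762, 913, 419, 769, 767, 849, 562, 464, 347, 354, 694, 740, 968, 218, 127, 828}.
Regular of degree 18 on 37 vertices: Paley(37): SR with (k,λ,μ)=(18,8,9).
The 3 distinct eigenvalues: [18.0, 2.541381, -3.541381].
ϑ = −N·λ_min/(λ_max−λ_min) = −37·(-sqrt(37)/2 - 1/2)/(18−(-sqrt(37)/2 - 1/2)) = sqrt(37).
ϑ(G) ≈ 6.0828.

sqrt(37)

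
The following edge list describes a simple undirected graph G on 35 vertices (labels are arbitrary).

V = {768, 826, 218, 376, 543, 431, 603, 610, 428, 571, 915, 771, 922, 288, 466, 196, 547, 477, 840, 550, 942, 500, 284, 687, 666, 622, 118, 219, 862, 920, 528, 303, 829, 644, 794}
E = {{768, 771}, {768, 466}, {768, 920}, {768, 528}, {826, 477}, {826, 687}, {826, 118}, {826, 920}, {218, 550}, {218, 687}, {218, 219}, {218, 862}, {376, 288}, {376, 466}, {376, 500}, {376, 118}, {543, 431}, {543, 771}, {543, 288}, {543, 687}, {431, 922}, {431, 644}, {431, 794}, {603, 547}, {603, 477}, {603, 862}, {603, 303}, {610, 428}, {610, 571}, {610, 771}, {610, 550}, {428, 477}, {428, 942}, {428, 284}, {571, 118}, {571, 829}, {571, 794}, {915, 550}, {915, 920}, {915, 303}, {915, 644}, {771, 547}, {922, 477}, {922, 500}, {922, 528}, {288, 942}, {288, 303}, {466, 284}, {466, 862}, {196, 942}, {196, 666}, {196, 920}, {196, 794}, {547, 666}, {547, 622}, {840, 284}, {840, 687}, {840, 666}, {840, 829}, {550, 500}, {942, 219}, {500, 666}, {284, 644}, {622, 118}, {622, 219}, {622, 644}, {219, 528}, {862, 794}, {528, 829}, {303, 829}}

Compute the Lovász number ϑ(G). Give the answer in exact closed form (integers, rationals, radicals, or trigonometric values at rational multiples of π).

15

Vertex 603 has 4 neighbors: 547, 477, 862, 303.
N(547) = {603, 771, 666, 622}, |N(547)| = 4.
deg(284) = 4; N(284) = {428, 466, 840, 644}.
Vertex 915 has 4 neighbors: 550, 920, 303, 644.
Every vertex has degree 4 (N=35); Kneser K(7,3) on C(7,3)=35 vertices.
Distinct eigenvalues (to 6 d.p.): [4.0, 2.0, -1.0, -3.0].
Lovász: ϑ = −35(-3)/(4+-1*(-3)) = 15.
= 15.0000… (decimal).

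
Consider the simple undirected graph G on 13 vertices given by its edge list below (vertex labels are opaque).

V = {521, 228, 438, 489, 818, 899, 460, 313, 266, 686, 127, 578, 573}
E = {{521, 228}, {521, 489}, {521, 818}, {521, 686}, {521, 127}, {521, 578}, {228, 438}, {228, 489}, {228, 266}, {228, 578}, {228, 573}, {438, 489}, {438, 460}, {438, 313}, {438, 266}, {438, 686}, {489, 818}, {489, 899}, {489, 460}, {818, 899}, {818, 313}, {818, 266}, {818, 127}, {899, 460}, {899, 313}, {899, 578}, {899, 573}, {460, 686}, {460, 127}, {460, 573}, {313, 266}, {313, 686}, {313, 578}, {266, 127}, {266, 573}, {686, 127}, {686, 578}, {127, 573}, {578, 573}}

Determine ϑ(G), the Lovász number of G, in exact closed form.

N(489) = {521, 228, 438, 818, 899, 460}, |N(489)| = 6.
deg(521) = 6; N(521) = {228, 489, 818, 686, 127, 578}.
Vertex 578 has 6 neighbors: 521, 228, 899, 313, 686, 573.
Vertex 460 has 6 neighbors: 438, 489, 899, 686, 127, 573.
Regular of degree 6 on 13 vertices: Paley(13): SR with (k,λ,μ)=(6,2,3).
A has 3 distinct eigenvalues ≈ [6.0, 1.302776, -2.302776].
Lovász: ϑ = −13(-sqrt(13)/2 - 1/2)/(6+-(-sqrt(13)/2 - 1/2)) = sqrt(13).
≈ 3.6055513 (to 7 d.p.).

sqrt(13)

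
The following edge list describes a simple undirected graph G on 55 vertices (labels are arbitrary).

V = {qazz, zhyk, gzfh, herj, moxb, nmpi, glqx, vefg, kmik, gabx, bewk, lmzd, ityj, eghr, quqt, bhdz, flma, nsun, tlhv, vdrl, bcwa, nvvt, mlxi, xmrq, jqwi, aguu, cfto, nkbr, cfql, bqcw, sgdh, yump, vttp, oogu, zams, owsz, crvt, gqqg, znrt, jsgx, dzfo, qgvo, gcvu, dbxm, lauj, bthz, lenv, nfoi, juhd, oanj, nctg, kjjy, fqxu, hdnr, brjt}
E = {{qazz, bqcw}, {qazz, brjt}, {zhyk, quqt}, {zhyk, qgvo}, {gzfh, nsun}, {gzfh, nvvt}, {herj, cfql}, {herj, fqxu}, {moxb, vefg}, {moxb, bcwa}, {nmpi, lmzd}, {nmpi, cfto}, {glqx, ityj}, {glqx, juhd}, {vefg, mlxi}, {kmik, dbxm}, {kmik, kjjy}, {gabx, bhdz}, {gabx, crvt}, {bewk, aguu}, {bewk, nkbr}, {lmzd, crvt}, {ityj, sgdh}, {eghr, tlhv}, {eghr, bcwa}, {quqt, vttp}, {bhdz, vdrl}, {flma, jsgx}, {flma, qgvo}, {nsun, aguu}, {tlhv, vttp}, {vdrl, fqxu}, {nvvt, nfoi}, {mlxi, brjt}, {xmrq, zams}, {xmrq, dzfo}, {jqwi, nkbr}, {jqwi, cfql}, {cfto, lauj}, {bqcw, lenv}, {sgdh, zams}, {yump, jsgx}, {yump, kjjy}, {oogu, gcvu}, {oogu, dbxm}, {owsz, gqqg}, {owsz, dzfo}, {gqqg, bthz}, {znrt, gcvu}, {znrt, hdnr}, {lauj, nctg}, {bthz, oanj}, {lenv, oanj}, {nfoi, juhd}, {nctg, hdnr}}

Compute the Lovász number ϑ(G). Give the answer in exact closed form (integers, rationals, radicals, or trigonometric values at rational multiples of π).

55*cos(pi/55)/(cos(pi/55) + 1)

N(jqwi) = {nkbr, cfql}, |N(jqwi)| = 2.
Vertex dzfo has 2 neighbors: xmrq, owsz.
Vertex oanj has 2 neighbors: bthz, lenv.
N(zhyk) = {quqt, qgvo}, |N(zhyk)| = 2.
55-vertex 2-regular graph: the odd cycle C_{55}.
The 28 distinct eigenvalues: [2.0, 1.987, 1.948, 1.8837, 1.7948, 1.6825, 1.5483, 1.3939, 1.2213, 1.0328, 0.8308, 0.618, 0.3972, 0.1712, -0.0571, -0.2846, -0.5084, -0.7256, -0.9333, -1.1289, -1.3097, -1.4735, -1.618, -1.7415, -1.8422, -1.919, -1.9707, -1.9967].
λ_max=2, λ_min=-2*cos(pi/55); ϑ = −55·λ_min/(λ_max−λ_min) = 55*cos(pi/55)/(cos(pi/55) + 1).
ϑ(G) ≈ 27.4776.
Sandwich: α(G)=27 ≤ ϑ(G)=55*cos(pi/55)/(cos(pi/55) + 1) ≤ χ(Ḡ)=28 (both strict).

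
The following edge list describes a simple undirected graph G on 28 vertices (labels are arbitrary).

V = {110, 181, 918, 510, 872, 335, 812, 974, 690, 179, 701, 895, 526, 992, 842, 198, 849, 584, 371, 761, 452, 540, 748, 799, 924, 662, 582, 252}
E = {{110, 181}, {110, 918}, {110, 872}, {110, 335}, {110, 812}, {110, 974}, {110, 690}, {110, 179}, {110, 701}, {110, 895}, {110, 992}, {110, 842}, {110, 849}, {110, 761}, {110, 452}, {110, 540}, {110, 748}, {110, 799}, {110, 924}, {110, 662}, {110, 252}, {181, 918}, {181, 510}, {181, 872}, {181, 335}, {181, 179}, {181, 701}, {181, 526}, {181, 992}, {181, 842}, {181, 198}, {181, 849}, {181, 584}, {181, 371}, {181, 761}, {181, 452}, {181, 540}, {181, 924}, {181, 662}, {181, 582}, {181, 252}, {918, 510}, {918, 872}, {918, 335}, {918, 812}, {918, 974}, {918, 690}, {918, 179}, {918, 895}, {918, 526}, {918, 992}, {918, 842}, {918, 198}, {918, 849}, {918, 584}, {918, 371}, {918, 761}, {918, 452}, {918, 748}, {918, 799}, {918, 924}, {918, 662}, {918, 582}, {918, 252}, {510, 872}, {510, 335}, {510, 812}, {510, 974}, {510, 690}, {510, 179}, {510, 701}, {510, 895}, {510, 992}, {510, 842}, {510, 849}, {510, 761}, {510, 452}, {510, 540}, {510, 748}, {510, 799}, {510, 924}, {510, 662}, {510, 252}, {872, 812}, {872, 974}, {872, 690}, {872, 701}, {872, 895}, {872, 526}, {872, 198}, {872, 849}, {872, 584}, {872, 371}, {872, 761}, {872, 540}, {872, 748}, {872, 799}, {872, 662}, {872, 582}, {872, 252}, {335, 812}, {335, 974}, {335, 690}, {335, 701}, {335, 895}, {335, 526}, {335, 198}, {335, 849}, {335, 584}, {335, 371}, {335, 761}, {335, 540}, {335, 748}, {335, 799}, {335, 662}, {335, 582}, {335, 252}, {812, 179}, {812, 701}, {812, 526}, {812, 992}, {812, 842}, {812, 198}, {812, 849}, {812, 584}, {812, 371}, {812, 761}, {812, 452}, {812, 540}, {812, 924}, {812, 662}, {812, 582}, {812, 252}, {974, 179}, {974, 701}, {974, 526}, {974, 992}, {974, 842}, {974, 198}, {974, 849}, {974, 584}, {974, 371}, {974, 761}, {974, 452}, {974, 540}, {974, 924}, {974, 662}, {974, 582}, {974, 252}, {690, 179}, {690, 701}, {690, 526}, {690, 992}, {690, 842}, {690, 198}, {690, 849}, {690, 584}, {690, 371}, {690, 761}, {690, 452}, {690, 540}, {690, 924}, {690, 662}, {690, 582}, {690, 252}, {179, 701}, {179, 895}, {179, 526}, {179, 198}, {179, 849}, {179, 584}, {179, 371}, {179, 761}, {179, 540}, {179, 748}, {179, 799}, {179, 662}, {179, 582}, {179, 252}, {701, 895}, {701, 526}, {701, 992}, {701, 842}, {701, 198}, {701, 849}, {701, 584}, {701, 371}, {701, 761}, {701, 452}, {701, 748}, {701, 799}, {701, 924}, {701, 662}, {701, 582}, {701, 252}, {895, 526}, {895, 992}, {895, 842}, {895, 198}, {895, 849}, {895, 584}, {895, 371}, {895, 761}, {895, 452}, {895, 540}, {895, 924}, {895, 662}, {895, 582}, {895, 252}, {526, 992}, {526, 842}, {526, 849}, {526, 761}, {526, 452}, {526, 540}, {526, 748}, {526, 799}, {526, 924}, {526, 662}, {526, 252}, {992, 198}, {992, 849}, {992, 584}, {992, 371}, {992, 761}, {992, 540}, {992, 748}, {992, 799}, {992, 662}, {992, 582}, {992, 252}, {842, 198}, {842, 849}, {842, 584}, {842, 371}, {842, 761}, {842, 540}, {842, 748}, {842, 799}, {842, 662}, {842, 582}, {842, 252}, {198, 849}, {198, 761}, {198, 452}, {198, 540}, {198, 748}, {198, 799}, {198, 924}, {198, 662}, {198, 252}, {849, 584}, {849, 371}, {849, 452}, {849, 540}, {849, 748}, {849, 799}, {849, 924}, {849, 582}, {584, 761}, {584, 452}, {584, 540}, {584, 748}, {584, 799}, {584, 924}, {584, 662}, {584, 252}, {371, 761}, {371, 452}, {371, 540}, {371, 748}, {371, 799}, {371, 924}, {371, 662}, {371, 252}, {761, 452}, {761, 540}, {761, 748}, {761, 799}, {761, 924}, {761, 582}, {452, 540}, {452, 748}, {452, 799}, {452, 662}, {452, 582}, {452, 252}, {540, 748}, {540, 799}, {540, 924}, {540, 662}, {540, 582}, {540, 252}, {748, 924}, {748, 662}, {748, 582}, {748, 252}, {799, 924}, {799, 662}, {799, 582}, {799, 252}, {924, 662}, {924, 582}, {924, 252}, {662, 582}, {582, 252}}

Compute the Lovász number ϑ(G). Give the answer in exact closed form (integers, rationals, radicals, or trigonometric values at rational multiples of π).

N(748) = {110, 918, 510, 872, 335, 179, 701, 526, 992, 842, 198, 849, 584, 371, 761, 452, 540, 924, 662, 582, 252}, |N(748)| = 21.
deg(974) = 21; N(974) = {110, 918, 510, 872, 335, 179, 701, 526, 992, 842, 198, 849, 584, 371, 761, 452, 540, 924, 662, 582, 252}.
N(849) = {110, 181, 918, 510, 872, 335, 812, 974, 690, 179, 701, 895, 526, 992, 842, 198, 584, 371, 452, 540, 748, 799, 924, 582}, |N(849)| = 24.
Vertex 992 has 21 neighbors: 110, 181, 918, 510, 812, 974, 690, 701, 895, 526, 198, 849, 584, 371, 761, 540, 748, 799, 662, 582, 252.
K_{7,7,7,4,3} (perfect); ϑ(G) = α(G) = max{7,7,7,4,3} = 7.
Numerically 7.00000.
Lovász sandwich 7 ≤ 7 ≤ 7: collapsed.

7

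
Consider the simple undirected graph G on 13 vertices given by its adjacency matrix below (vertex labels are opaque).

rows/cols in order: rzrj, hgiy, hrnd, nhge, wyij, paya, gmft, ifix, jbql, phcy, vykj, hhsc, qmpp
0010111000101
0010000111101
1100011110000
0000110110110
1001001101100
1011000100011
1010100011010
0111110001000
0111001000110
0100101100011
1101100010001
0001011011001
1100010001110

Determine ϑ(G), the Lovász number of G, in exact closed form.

sqrt(13)

Vertex wyij has 6 neighbors: rzrj, nhge, gmft, ifix, phcy, vykj.
deg(ifix) = 6; N(ifix) = {hgiy, hrnd, nhge, wyij, paya, phcy}.
N(gmft) = {rzrj, hrnd, wyij, jbql, phcy, hhsc}, |N(gmft)| = 6.
N(paya) = {rzrj, hrnd, nhge, ifix, hhsc, qmpp}, |N(paya)| = 6.
6-regular, N=13; strongly regular (13,6,2,3).
spec(A) ≈ [6.0, 1.302776, -2.302776] (distinct, 6 d.p.).
ϑ = −N·λ_min/(λ_max−λ_min) = −13·(-sqrt(13)/2 - 1/2)/(6−(-sqrt(13)/2 - 1/2)) = sqrt(13).
≈ 3.60555128 (to 8 d.p.).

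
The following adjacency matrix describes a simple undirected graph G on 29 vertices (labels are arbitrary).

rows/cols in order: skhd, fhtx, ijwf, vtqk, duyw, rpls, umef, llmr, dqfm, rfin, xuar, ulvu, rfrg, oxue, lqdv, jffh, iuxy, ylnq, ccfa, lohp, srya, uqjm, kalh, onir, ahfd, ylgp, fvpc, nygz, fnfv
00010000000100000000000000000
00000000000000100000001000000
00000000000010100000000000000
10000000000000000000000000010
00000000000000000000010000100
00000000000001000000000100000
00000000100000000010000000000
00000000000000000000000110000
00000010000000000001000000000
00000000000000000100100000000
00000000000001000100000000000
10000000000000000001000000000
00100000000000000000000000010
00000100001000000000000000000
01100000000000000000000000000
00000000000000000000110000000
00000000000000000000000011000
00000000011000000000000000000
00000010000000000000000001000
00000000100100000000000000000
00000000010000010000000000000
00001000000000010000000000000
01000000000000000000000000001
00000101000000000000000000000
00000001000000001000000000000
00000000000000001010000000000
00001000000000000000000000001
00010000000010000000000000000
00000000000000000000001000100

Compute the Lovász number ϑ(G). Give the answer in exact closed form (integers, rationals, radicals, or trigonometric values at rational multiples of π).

29*cos(pi/29)/(cos(pi/29) + 1)

N(xuar) = {oxue, ylnq}, |N(xuar)| = 2.
deg(ahfd) = 2; N(ahfd) = {llmr, iuxy}.
N(fvpc) = {duyw, fnfv}, |N(fvpc)| = 2.
deg(skhd) = 2; N(skhd) = {vtqk, ulvu}.
deg(v) = 2 for all v (|V|=29); a single 29-cycle (edge-transitive).
Distinct eigenvalues (to 5 d.p.): [2.0, 1.95324, 1.81515, 1.59219, 1.29477, 0.93682, 0.53506, 0.10828, -0.32356, -0.74028, -1.12237, -1.45199, -1.71371, -1.89531, -1.98828].
λ_max=2, λ_min=-2*cos(pi/29); ϑ = −29·λ_min/(λ_max−λ_min) = 29*cos(pi/29)/(cos(pi/29) + 1).
≈ 14.4573753 (to 7 d.p.).
Lovász sandwich 14 ≤ 29*cos(pi/29)/(cos(pi/29) + 1) ≤ 15: both strict.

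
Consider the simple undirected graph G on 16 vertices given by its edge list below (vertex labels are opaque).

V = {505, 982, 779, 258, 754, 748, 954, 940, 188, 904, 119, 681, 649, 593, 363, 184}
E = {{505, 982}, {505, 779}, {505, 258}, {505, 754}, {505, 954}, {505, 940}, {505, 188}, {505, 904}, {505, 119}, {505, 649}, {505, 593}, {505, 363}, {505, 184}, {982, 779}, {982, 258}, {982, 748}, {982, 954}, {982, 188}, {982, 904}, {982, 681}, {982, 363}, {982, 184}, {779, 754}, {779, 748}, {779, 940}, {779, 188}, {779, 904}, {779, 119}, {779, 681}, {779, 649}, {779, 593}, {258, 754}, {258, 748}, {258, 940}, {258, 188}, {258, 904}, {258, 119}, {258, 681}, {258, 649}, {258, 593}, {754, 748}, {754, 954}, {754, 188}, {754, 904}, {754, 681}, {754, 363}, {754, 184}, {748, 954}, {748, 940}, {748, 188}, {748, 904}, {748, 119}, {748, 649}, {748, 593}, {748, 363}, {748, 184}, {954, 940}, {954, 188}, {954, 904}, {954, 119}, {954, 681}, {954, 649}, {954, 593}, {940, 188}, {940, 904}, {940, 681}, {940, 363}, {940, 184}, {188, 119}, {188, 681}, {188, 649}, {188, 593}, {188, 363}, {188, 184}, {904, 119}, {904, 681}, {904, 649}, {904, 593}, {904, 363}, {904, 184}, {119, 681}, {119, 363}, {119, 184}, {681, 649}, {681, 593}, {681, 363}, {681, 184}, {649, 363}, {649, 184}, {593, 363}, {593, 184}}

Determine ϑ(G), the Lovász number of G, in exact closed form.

6

deg(258) = 11; N(258) = {505, 982, 754, 748, 940, 188, 904, 119, 681, 649, 593}.
Vertex 363 has 11 neighbors: 505, 982, 754, 748, 940, 188, 904, 119, 681, 649, 593.
deg(188) = 14; N(188) = {505, 982, 779, 258, 754, 748, 954, 940, 119, 681, 649, 593, 363, 184}.
Vertex 119 has 10 neighbors: 505, 779, 258, 748, 954, 188, 904, 681, 363, 184.
G = K_{6,5,3,2}: α = 6 = χ(Ḡ), so ϑ = 6.
Numerically 6.0000000.
Lovász sandwich 6 ≤ 6 ≤ 6: collapsed.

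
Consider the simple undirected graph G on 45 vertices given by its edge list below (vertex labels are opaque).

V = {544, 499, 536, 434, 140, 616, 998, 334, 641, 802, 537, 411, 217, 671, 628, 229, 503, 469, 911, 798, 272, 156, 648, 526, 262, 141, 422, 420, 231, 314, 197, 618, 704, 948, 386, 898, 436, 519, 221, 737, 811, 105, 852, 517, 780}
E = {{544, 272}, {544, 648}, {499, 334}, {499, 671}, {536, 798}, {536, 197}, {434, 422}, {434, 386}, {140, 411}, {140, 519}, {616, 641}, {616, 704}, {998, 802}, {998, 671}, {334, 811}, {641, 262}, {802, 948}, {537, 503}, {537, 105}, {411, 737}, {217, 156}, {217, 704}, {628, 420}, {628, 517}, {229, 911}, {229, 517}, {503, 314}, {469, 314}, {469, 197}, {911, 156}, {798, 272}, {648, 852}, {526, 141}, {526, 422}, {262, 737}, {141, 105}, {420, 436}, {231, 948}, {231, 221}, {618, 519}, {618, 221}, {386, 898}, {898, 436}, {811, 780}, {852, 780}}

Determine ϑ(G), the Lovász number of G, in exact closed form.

45*cos(pi/45)/(cos(pi/45) + 1)

N(436) = {420, 898}, |N(436)| = 2.
N(526) = {141, 422}, |N(526)| = 2.
deg(469) = 2; N(469) = {314, 197}.
Vertex 544 has 2 neighbors: 272, 648.
Every vertex has degree 2 (N=45); the odd cycle C_{45}.
A has 23 distinct eigenvalues ≈ [2.0, 1.980536, 1.922523, 1.827091, 1.696096, 1.532089, 1.338261, 1.118386, 0.876742, 0.618034, 0.347296, 0.069799, -0.209057, -0.483844, -0.749213, -1.0, -1.231323, -1.43868, -1.618034, -1.765895, -1.879385, -1.956295, -1.995128].
Lovász (edge-transitive): ϑ = −45·(-2*cos(pi/45))/((2)−(-2*cos(pi/45))) = 45*cos(pi/45)/(cos(pi/45) + 1).
= 22.4725621… (decimal).
22 ≤ 45*cos(pi/45)/(cos(pi/45) + 1) ≤ 23: both strict.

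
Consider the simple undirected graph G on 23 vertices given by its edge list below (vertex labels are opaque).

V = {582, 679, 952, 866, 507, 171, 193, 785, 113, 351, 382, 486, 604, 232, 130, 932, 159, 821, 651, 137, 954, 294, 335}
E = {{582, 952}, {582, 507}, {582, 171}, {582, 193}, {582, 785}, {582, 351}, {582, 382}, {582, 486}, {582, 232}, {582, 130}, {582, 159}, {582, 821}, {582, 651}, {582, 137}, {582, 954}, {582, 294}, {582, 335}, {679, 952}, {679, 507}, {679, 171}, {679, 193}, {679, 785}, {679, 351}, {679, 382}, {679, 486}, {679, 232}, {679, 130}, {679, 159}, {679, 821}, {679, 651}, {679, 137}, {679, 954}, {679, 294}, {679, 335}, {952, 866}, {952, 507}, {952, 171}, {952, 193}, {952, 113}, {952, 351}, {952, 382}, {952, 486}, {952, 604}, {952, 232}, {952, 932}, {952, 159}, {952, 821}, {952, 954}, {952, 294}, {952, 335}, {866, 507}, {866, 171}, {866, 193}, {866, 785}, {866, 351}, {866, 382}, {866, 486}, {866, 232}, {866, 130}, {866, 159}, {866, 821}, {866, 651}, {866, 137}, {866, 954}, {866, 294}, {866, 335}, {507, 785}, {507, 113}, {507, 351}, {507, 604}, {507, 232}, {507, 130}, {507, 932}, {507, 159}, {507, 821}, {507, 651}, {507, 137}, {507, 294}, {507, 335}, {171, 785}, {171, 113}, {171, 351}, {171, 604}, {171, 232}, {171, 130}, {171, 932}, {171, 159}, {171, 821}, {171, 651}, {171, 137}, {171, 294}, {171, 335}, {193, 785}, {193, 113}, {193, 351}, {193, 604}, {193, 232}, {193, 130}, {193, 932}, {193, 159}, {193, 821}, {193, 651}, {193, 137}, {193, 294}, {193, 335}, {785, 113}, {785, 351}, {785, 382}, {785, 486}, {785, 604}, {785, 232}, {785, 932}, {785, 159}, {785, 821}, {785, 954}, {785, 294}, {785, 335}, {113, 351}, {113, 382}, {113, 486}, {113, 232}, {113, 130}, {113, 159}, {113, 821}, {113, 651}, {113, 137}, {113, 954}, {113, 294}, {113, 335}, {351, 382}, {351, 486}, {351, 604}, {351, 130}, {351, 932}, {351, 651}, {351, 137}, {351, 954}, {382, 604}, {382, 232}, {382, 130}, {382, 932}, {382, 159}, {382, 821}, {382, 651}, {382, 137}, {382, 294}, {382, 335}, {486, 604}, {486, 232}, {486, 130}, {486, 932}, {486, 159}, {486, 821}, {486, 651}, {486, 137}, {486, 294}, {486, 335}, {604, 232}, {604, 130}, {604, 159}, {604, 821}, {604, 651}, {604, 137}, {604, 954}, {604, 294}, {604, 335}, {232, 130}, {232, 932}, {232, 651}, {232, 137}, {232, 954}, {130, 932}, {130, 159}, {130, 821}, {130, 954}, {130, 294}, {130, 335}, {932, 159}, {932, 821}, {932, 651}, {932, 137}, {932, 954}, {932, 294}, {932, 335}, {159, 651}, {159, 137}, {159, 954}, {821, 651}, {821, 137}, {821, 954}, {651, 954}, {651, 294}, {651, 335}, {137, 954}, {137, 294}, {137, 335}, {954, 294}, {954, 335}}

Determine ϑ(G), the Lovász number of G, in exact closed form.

6

Vertex 679 has 17 neighbors: 952, 507, 171, 193, 785, 351, 382, 486, 232, 130, 159, 821, 651, 137, 954, 294, 335.
N(952) = {582, 679, 866, 507, 171, 193, 113, 351, 382, 486, 604, 232, 932, 159, 821, 954, 294, 335}, |N(952)| = 18.
N(486) = {582, 679, 952, 866, 785, 113, 351, 604, 232, 130, 932, 159, 821, 651, 137, 294, 335}, |N(486)| = 17.
Vertex 113 has 17 neighbors: 952, 507, 171, 193, 785, 351, 382, 486, 232, 130, 159, 821, 651, 137, 954, 294, 335.
K_{6,6,6,5} (perfect); ϑ(G) = α(G) = max{6,6,6,5} = 6.
= 6.00000000… (decimal).
6 ≤ 6 ≤ 6: collapsed.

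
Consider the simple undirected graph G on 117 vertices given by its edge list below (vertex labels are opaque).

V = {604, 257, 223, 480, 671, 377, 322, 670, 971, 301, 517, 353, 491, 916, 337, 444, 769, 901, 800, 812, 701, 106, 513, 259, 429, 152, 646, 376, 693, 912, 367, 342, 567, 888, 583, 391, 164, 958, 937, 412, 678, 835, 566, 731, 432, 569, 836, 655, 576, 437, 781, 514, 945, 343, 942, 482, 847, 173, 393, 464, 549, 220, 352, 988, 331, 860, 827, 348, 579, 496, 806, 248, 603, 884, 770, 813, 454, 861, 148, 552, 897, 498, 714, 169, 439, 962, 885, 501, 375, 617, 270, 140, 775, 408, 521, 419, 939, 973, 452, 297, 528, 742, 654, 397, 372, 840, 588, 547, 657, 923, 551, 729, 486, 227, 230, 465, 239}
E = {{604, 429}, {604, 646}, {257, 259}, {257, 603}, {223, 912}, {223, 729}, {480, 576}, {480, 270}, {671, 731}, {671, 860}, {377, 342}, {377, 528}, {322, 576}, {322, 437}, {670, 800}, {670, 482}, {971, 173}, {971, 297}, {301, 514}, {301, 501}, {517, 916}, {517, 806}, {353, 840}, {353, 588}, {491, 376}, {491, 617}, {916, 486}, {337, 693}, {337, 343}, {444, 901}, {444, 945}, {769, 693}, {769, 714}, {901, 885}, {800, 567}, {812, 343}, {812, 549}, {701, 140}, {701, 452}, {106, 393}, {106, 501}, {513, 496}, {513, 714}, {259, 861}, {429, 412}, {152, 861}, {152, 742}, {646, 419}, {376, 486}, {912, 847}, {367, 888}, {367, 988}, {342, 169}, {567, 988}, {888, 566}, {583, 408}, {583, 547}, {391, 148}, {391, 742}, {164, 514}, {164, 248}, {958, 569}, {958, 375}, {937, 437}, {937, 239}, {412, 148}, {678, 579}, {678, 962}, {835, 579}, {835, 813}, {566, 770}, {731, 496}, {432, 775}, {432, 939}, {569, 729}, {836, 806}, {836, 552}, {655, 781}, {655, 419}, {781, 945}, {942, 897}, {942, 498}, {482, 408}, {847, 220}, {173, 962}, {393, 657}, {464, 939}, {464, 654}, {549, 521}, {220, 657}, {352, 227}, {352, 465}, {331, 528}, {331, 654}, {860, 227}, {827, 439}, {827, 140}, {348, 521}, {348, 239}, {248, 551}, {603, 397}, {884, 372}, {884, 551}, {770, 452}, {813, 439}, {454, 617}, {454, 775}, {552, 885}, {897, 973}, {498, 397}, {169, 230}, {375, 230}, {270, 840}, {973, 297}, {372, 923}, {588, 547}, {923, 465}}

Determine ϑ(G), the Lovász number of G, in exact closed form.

117*cos(pi/117)/(cos(pi/117) + 1)

Vertex 971 has 2 neighbors: 173, 297.
Vertex 352 has 2 neighbors: 227, 465.
N(452) = {701, 770}, |N(452)| = 2.
Vertex 148 has 2 neighbors: 391, 412.
2-regular, N=117; this is C_{117}, the 117-cycle.
The 59 distinct eigenvalues: [2.0, 1.997117, 1.988475, 1.974101, 1.954034, 1.928333, 1.897073, 1.860343, 1.818249, 1.770912, 1.71847, 1.661072, 1.598886, 1.532089, 1.460875, 1.385449, 1.306028, 1.222842, 1.136129, 1.046142, 0.953137, 0.857385, 0.759161, 0.658748, 0.556435, 0.452518, 0.347296, 0.241073, 0.134155, 0.02685, -0.080532, -0.187682, -0.294291, -0.400051, -0.504658, -0.60781, -0.70921, -0.808564, -0.905588, -1.0, -1.091529, -1.179911, -1.264891, -1.346224, -1.423675, -1.497021, -1.566052, -1.630567, -1.69038, -1.74532, -1.795227, -1.839959, -1.879385, -1.913393, -1.941884, -1.964775, -1.982002, -1.993515, -1.999279].
Lovász: ϑ = −117(-2*cos(pi/117))/(2+-(-1)*2*cos(pi/117)) = 117*cos(pi/117)/(cos(pi/117) + 1).
Numerically 58.4894543.
58 ≤ 117*cos(pi/117)/(cos(pi/117) + 1) ≤ 59: both strict.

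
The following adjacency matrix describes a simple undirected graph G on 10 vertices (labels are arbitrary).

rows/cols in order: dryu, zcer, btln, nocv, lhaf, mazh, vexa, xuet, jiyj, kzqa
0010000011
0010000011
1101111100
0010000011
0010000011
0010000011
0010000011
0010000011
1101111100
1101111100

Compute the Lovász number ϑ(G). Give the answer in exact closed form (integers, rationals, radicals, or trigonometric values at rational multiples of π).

N(nocv) = {btln, jiyj, kzqa}, |N(nocv)| = 3.
N(kzqa) = {dryu, zcer, nocv, lhaf, mazh, vexa, xuet}, |N(kzqa)| = 7.
deg(vexa) = 3; N(vexa) = {btln, jiyj, kzqa}.
Vertex dryu has 3 neighbors: btln, jiyj, kzqa.
Complete 2-partite, parts [7, 3]: perfect, ϑ = α = 7.
= 7.00000000… (decimal).
7 ≤ 7 ≤ 7: collapsed.

7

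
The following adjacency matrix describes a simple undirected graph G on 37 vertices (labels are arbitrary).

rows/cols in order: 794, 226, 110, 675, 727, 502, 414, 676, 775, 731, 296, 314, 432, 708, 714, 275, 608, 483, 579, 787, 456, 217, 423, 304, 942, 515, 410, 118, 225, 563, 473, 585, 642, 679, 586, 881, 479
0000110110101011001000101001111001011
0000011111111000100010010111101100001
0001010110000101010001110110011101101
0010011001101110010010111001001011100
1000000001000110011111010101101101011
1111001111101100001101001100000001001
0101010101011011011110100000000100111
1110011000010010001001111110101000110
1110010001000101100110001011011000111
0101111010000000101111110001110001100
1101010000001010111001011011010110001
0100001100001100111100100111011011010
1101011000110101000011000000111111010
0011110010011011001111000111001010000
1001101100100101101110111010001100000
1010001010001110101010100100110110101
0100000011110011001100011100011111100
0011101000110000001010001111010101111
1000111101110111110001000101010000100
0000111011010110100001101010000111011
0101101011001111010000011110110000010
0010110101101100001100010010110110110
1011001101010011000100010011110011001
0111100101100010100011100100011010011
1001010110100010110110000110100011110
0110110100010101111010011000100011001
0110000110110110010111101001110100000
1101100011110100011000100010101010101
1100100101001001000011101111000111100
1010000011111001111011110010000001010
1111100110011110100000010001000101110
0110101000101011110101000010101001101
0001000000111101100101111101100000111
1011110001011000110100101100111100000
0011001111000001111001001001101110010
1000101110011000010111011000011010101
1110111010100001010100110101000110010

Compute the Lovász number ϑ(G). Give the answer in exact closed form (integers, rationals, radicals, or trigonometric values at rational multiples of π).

sqrt(37)

deg(473) = 18; N(473) = {794, 226, 110, 675, 727, 676, 775, 314, 432, 708, 714, 608, 304, 118, 585, 679, 586, 881}.
deg(642) = 18; N(642) = {675, 296, 314, 432, 708, 275, 608, 787, 217, 423, 304, 942, 515, 118, 225, 586, 881, 479}.
N(881) = {794, 727, 414, 676, 775, 314, 432, 483, 787, 456, 217, 304, 942, 563, 473, 642, 586, 479}, |N(881)| = 18.
Vertex 483 has 18 neighbors: 110, 675, 727, 414, 296, 314, 579, 456, 942, 515, 410, 118, 563, 585, 679, 586, 881, 479.
deg(v) = 18 for all v (|V|=37); Paley(37): SR with (k,λ,μ)=(18,8,9).
The 3 distinct eigenvalues: [18.0, 2.54138, -3.54138].
Lovász: ϑ = −37(-sqrt(37)/2 - 1/2)/(18+-(-sqrt(37)/2 - 1/2)) = sqrt(37).
Numerically 6.0827625.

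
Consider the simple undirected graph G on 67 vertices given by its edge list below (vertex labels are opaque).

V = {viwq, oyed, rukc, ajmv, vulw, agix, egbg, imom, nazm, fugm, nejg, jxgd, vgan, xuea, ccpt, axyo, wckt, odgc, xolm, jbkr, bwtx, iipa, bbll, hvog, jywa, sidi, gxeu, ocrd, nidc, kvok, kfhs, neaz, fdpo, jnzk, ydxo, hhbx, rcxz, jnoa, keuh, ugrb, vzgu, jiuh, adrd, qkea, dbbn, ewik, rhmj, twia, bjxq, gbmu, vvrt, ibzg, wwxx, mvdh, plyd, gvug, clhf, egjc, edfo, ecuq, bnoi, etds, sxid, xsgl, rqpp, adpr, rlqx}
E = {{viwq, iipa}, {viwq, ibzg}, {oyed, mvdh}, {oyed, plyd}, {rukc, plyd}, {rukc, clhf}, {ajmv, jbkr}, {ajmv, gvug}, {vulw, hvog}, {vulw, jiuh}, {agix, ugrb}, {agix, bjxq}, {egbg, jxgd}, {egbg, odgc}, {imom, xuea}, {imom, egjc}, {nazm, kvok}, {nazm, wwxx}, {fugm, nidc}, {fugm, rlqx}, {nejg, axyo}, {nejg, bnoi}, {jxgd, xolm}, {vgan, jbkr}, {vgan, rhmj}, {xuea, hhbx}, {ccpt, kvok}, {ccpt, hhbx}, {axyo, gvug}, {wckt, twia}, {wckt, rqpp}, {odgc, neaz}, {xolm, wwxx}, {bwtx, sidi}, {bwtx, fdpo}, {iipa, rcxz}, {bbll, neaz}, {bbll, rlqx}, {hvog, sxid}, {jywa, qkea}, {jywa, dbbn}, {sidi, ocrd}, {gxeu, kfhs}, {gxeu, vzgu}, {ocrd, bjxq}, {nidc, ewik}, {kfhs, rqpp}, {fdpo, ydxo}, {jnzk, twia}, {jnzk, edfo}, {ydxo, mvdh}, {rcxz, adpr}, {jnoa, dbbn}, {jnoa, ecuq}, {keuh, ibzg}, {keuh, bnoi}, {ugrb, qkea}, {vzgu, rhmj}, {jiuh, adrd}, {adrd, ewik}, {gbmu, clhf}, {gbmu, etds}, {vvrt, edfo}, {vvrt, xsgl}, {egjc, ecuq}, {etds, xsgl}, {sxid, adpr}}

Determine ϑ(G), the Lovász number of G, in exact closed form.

67*cos(pi/67)/(cos(pi/67) + 1)

N(rhmj) = {vgan, vzgu}, |N(rhmj)| = 2.
deg(ydxo) = 2; N(ydxo) = {fdpo, mvdh}.
deg(ccpt) = 2; N(ccpt) = {kvok, hhbx}.
Vertex jiuh has 2 neighbors: vulw, adrd.
67-vertex 2-regular graph: this is C_{67}, the 67-cycle.
A has 34 distinct eigenvalues ≈ [2.0, 1.991212, 1.964925, 1.92137, 1.860931, 1.784137, 1.691664, 1.584325, 1.463063, 1.328943, 1.183144, 1.026948, 0.861727, 0.688934, 0.510086, 0.326755, 0.140552, -0.046885, -0.233911, -0.418881, -0.600169, -0.776184, -0.945377, -1.106262, -1.257426, -1.397539, -1.52537, -1.639797, -1.739813, -1.824539, -1.893231, -1.945286, -1.980245, -1.997802].
Lovász (edge-transitive): ϑ = −67·(-2*cos(pi/67))/((2)−(-2*cos(pi/67))) = 67*cos(pi/67)/(cos(pi/67) + 1).
Numerically 33.48158.
Lovász sandwich 33 ≤ 67*cos(pi/67)/(cos(pi/67) + 1) ≤ 34: both strict.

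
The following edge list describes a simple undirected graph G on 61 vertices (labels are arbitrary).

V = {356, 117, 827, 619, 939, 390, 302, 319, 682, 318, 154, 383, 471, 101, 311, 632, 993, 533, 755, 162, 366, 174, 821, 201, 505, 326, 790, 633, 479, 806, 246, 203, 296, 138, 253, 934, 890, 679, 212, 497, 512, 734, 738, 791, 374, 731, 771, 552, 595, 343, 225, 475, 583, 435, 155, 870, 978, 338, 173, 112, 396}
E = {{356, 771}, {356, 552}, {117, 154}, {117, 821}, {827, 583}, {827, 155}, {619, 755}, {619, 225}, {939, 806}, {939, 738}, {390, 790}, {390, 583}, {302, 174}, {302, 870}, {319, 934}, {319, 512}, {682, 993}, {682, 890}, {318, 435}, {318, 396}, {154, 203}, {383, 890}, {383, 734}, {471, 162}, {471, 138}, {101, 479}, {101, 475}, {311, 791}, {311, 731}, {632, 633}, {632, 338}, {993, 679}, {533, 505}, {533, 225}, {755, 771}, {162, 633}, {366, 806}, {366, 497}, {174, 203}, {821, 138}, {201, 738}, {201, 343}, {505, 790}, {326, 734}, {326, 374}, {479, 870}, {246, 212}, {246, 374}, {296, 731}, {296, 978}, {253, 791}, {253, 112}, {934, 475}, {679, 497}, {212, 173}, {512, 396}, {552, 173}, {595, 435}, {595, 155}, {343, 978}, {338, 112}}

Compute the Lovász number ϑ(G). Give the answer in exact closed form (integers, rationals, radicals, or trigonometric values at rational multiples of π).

deg(771) = 2; N(771) = {356, 755}.
deg(343) = 2; N(343) = {201, 978}.
deg(101) = 2; N(101) = {479, 475}.
Vertex 383 has 2 neighbors: 890, 734.
Regular of degree 2 on 61 vertices: this is C_{61}, the 61-cycle.
Distinct eigenvalues (to 3 d.p.): [2.0, 1.989, 1.958, 1.905, 1.833, 1.741, 1.63, 1.502, 1.359, 1.2, 1.03, 0.848, 0.657, 0.459, 0.257, 0.051, -0.154, -0.359, -0.559, -0.753, -0.94, -1.116, -1.281, -1.432, -1.568, -1.688, -1.789, -1.871, -1.934, -1.976, -1.997].
Lovász (edge-transitive): ϑ = −61·(-2*cos(pi/61))/((2)−(-2*cos(pi/61))) = 61*cos(pi/61)/(cos(pi/61) + 1).
≈ 30.4797665 (to 7 d.p.).
α=30, χ(Ḡ)=31; ϑ=61*cos(pi/61)/(cos(pi/61) + 1) lies between (both strict).

61*cos(pi/61)/(cos(pi/61) + 1)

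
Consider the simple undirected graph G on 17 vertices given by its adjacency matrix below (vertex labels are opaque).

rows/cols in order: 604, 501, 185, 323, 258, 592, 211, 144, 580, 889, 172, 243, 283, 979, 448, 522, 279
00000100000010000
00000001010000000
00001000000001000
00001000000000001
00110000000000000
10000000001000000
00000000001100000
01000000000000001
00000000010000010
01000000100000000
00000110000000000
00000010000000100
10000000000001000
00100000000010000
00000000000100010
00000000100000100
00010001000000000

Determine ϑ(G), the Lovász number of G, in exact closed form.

N(979) = {185, 283}, |N(979)| = 2.
deg(144) = 2; N(144) = {501, 279}.
N(580) = {889, 522}, |N(580)| = 2.
Vertex 211 has 2 neighbors: 172, 243.
deg(v) = 2 for all v (|V|=17); a single 17-cycle (edge-transitive).
Distinct eigenvalues (to 4 d.p.): [2.0, 1.8649, 1.478, 0.8915, 0.1845, -0.5473, -1.2053, -1.7004, -1.9659].
Lovász (edge-transitive): ϑ = −17·(-2*cos(pi/17))/((2)−(-2*cos(pi/17))) = 17*cos(pi/17)/(cos(pi/17) + 1).
Numerically 8.4270143.
Check 8 ≤ 17*cos(pi/17)/(cos(pi/17) + 1) ≤ 9: both strict.

17*cos(pi/17)/(cos(pi/17) + 1)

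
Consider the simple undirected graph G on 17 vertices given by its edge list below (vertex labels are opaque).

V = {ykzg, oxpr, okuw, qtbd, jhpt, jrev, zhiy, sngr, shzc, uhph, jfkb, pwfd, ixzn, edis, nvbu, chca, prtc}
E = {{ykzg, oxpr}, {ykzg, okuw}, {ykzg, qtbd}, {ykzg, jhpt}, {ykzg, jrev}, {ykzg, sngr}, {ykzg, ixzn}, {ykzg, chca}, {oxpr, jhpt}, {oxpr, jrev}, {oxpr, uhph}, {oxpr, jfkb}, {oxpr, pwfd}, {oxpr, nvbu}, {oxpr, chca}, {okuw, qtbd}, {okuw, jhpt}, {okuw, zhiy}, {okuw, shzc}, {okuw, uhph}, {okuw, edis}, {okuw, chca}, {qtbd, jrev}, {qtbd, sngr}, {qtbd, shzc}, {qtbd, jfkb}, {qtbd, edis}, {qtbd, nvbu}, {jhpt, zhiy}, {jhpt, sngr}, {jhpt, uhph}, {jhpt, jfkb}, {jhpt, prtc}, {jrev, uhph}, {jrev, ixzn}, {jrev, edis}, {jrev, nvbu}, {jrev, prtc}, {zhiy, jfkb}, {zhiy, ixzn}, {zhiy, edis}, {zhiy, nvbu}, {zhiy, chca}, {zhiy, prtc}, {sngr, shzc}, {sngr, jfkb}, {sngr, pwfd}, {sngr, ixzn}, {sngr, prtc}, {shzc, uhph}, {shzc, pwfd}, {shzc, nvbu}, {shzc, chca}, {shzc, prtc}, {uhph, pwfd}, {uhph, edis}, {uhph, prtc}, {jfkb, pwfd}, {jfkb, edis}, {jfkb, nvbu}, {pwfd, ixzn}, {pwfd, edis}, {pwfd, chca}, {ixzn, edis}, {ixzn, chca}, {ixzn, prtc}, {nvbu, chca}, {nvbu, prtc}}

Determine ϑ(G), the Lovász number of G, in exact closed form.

sqrt(17)

deg(prtc) = 8; N(prtc) = {jhpt, jrev, zhiy, sngr, shzc, uhph, ixzn, nvbu}.
N(oxpr) = {ykzg, jhpt, jrev, uhph, jfkb, pwfd, nvbu, chca}, |N(oxpr)| = 8.
N(shzc) = {okuw, qtbd, sngr, uhph, pwfd, nvbu, chca, prtc}, |N(shzc)| = 8.
N(qtbd) = {ykzg, okuw, jrev, sngr, shzc, jfkb, edis, nvbu}, |N(qtbd)| = 8.
Regular of degree 8 on 17 vertices: strongly regular (17,8,3,4).
Distinct eigenvalues (to 4 d.p.): [8.0, 1.5616, -2.5616].
With N=17: ϑ(G) = 17·(-(-sqrt(17)/2 - 1/2))/(8−(-sqrt(17)/2 - 1/2)) = sqrt(17).
= 4.1231056… (decimal).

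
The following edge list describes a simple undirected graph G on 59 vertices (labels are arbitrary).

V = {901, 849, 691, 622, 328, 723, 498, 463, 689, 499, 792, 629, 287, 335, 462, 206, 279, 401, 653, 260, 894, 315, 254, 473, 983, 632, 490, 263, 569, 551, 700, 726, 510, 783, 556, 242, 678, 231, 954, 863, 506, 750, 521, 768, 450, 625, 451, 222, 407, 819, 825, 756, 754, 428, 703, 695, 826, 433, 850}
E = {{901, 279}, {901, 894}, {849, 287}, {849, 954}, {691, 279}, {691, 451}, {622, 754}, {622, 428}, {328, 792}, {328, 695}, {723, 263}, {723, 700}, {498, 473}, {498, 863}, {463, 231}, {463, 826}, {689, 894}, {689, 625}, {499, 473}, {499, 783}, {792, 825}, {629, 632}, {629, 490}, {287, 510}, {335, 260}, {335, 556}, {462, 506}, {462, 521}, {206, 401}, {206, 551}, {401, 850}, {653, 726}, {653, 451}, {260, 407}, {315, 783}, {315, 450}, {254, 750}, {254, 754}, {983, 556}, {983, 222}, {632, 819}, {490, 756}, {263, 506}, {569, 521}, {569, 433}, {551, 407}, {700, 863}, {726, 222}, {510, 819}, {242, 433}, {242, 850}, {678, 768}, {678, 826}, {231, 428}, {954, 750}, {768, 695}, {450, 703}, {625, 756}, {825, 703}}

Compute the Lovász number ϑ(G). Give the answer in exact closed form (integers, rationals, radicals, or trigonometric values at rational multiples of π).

N(556) = {335, 983}, |N(556)| = 2.
deg(783) = 2; N(783) = {499, 315}.
deg(894) = 2; N(894) = {901, 689}.
Vertex 850 has 2 neighbors: 401, 242.
2-regular, N=59; connected 2-regular on 59 ⇒ C_{59}.
Distinct eigenvalues (to 4 d.p.): [2.0, 1.9887, 1.9548, 1.8988, 1.8213, 1.7231, 1.6054, 1.4695, 1.317, 1.1496, 0.9691, 0.7776, 0.5774, 0.3706, 0.1596, -0.0532, -0.2655, -0.4747, -0.6785, -0.8746, -1.0608, -1.235, -1.3953, -1.5397, -1.6666, -1.7747, -1.8627, -1.9295, -1.9745, -1.9972].
Lovász (edge-transitive): ϑ = −59·(-2*cos(pi/59))/((2)−(-2*cos(pi/59))) = 59*cos(pi/59)/(cos(pi/59) + 1).
= 29.479080… (decimal).
29 ≤ 59*cos(pi/59)/(cos(pi/59) + 1) ≤ 30: both strict.

59*cos(pi/59)/(cos(pi/59) + 1)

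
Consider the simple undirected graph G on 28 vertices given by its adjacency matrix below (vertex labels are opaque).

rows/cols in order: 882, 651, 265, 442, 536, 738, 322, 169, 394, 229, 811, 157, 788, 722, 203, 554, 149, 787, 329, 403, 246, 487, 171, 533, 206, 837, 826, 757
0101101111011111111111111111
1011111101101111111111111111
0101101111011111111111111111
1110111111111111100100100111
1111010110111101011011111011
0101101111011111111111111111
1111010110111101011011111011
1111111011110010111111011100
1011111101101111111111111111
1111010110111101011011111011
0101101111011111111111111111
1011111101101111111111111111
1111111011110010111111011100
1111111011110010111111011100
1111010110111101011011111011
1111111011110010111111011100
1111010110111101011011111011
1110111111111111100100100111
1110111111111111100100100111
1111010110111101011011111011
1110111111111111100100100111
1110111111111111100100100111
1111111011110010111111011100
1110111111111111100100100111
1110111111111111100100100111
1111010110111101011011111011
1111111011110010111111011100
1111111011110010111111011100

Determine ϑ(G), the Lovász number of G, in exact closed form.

7

N(533) = {882, 651, 265, 536, 738, 322, 169, 394, 229, 811, 157, 788, 722, 203, 554, 149, 403, 171, 837, 826, 757}, |N(533)| = 21.
deg(149) = 21; N(149) = {882, 651, 265, 442, 738, 169, 394, 811, 157, 788, 722, 554, 787, 329, 246, 487, 171, 533, 206, 826, 757}.
Vertex 206 has 21 neighbors: 882, 651, 265, 536, 738, 322, 169, 394, 229, 811, 157, 788, 722, 203, 554, 149, 403, 171, 837, 826, 757.
Vertex 788 has 21 neighbors: 882, 651, 265, 442, 536, 738, 322, 394, 229, 811, 157, 203, 149, 787, 329, 403, 246, 487, 533, 206, 837.
G = K_{7,7,7,4,3}: α = 7 = χ(Ḡ), so ϑ = 7.
Numerically 7.00000000.
Lovász sandwich 7 ≤ 7 ≤ 7: collapsed.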